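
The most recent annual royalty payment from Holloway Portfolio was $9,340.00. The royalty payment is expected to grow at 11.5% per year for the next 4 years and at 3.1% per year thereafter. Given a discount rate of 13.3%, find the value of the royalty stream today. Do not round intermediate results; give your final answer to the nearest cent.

$124448.85

D_1 = 10414.10000
D_2 = 11611.72150
D_3 = 12947.06947
D_4 = 14435.98246
Terminal value at year 4: TV = D_4×(1+g_2)/(r−g_2) = 14883.49792/0.102 = 145916.64626
P_0 = D_1/(1+r)^1 + D_2/(1+r)^2 + D_3/(1+r)^3 + D_4/(1+r)^4 + TV/(1+r)^4
    = 9191.61518 + 9045.58776 + 8901.88027 + 8760.45587 + 88549.31376 = 124448.85284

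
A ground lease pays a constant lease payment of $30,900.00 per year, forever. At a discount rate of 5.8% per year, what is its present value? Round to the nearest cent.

Level perpetuity: PV = C / r = $30,900.00 / 0.058 = $532,758.62

$532758.62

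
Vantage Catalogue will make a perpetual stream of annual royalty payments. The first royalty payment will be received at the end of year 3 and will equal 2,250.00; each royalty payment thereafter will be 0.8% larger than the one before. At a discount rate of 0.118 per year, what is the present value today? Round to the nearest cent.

Value at end of year 2: C₁ / (r − g) = 2,250.00 / (0.118 − 0.008) = 20,454.5455
Discount to today: PV = 20,454.5455 / (1 + 0.118)^2 = 20,454.5455 / 1.249924 = 16,364.63

16364.63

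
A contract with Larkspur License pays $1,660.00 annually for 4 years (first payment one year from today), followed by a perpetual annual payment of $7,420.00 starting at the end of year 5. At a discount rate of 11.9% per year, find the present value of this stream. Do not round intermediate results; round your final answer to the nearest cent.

PV of 4-year annuity: $1,660.00 × [1 − (1+0.119)^−4] / 0.119 = 5052.63740
Perpetuity value at year 4: $7,420.00 / 0.119 = 62352.94118
PV of perpetuity: 62352.94118 / (1+0.119)^4 = 39768.26076
Total PV = 5052.63740 + 39768.26076 = 44820.89816

$44820.90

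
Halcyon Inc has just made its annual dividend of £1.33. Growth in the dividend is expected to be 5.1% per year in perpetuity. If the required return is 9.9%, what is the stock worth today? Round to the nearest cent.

D₁ = D₀ × (1 + g) = £1.33 × 1.051 = £1.3978
Growing perpetuity: P = D₁ / (r − g) = £1.3978 / (0.099 − 0.051) = £29.12

£29.12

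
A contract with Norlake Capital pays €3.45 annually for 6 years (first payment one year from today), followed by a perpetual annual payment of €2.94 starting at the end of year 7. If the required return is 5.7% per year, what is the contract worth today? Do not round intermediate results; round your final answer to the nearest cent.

€54.11

PV of 6-year annuity: €3.45 × [1 − (1+0.057)^−6] / 0.057 = 17.12586
Perpetuity value at year 6: €2.94 / 0.057 = 51.57895
PV of perpetuity: 51.57895 / (1+0.057)^6 = 36.98474
Total PV = 17.12586 + 36.98474 = 54.11060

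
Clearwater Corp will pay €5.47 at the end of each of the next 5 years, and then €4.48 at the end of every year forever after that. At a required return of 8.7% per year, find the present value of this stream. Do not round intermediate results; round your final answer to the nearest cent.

PV of 5-year annuity: €5.47 × [1 − (1+0.087)^−5] / 0.087 = 21.44305
Perpetuity value at year 5: €4.48 / 0.087 = 51.49425
PV of perpetuity: 51.49425 / (1+0.087)^5 = 33.93212
Total PV = 21.44305 + 33.93212 = 55.37517

€55.38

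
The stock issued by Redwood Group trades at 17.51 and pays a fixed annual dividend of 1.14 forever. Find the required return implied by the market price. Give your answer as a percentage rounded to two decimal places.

P = C/r ⇒ r = C/P = 1.14/17.51 = 0.065106

6.51%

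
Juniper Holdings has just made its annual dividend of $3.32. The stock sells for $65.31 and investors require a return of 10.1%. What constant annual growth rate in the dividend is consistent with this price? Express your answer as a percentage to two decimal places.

P = D₀(1+g)/(r−g) ⇒ P(r−g) = D₀(1+g) ⇒ g(P+D₀) = P·r − D₀
g = (P·r − D₀)/(P + D₀) = ($65.31×0.101 − $3.32) / ($65.31 + $3.32) = 0.047739

4.77%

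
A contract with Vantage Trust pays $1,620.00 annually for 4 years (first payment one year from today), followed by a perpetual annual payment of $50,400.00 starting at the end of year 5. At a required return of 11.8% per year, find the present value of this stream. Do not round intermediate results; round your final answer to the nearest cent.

$278330.48

PV of 4-year annuity: $1,620.00 × [1 − (1+0.118)^−4] / 0.118 = 4941.30435
Perpetuity value at year 4: $50,400.00 / 0.118 = 427118.64407
PV of perpetuity: 427118.64407 / (1+0.118)^4 = 273389.17532
Total PV = 4941.30435 + 273389.17532 = 278330.47967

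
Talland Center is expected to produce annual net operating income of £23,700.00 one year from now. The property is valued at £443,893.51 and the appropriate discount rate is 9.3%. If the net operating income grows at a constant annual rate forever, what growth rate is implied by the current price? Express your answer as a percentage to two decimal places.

P = D₁/(r−g) ⇒ g = r − D₁/P = 0.093 − £23,700.00/£443,893.51 = 0.039609

3.96%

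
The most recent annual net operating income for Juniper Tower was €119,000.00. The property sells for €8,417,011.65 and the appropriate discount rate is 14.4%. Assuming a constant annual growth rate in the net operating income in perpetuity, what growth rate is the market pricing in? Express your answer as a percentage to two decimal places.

12.81%

P = D₀(1+g)/(r−g) ⇒ P(r−g) = D₀(1+g) ⇒ g(P+D₀) = P·r − D₀
g = (P·r − D₀)/(P + D₀) = (€8,417,011.65×0.144 − €119,000.00) / (€8,417,011.65 + €119,000.00) = 0.128052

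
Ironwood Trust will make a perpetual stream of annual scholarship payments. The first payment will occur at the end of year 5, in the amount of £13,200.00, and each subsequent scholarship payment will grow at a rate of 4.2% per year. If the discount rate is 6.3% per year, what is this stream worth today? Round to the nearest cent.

Value at end of year 4: C₁ / (r − g) = £13,200.00 / (0.063 − 0.042) = £628,571.4286
Discount to today: PV = £628,571.4286 / (1 + 0.063)^4 = £628,571.4286 / 1.276830 = £492,290.64

£492290.64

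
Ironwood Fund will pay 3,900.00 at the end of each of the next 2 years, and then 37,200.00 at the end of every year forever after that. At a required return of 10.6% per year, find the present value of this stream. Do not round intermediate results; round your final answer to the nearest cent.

PV of 2-year annuity: 3,900.00 × [1 − (1+0.106)^−2] / 0.106 = 6714.48519
Perpetuity value at year 2: 37,200.00 / 0.106 = 350943.39623
PV of perpetuity: 350943.39623 / (1+0.106)^2 = 286897.53754
Total PV = 6714.48519 + 286897.53754 = 293612.02272

293612.02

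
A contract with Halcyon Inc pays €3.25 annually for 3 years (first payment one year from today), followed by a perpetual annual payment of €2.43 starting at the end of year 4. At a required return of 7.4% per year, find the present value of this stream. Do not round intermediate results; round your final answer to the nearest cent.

PV of 3-year annuity: €3.25 × [1 − (1+0.074)^−3] / 0.074 = 8.46708
Perpetuity value at year 3: €2.43 / 0.074 = 32.83784
PV of perpetuity: 32.83784 / (1+0.074)^3 = 26.50707
Total PV = 8.46708 + 26.50707 = 34.97415

€34.97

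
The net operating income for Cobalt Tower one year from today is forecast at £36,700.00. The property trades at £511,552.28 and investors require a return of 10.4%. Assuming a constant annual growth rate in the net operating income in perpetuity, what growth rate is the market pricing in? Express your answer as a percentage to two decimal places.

3.23%

P = D₁/(r−g) ⇒ g = r − D₁/P = 0.104 − £36,700.00/£511,552.28 = 0.032258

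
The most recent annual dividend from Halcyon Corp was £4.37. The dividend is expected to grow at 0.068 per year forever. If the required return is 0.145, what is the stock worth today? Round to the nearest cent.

D₁ = D₀ × (1 + g) = £4.37 × 1.068 = £4.6672
Growing perpetuity: P = D₁ / (r − g) = £4.6672 / (0.145 − 0.068) = £60.61

£60.61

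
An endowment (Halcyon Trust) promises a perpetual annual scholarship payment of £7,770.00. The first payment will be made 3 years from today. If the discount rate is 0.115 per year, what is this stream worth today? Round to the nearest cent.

Value at end of year 2: C / r = £7,770.00 / 0.115 = £67,565.2174
Discount to today: PV = £67,565.2174 / (1 + 0.115)^2 = £67,565.2174 / 1.243225 = £54,346.73

£54346.73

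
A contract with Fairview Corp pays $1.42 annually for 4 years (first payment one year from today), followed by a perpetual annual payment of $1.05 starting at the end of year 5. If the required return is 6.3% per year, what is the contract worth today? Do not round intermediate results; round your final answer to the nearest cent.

PV of 4-year annuity: $1.42 × [1 − (1+0.063)^−4] / 0.063 = 4.88684
Perpetuity value at year 4: $1.05 / 0.063 = 16.66667
PV of perpetuity: 16.66667 / (1+0.063)^4 = 13.05316
Total PV = 4.88684 + 13.05316 = 17.94000

$17.94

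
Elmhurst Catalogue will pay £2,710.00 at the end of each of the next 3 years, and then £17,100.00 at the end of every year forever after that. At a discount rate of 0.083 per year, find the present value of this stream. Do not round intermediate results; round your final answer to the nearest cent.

PV of 3-year annuity: £2,710.00 × [1 − (1+0.083)^−3] / 0.083 = 6946.29961
Perpetuity value at year 3: £17,100.00 / 0.083 = 206024.09639
PV of perpetuity: 206024.09639 / (1+0.083)^3 = 162193.20217
Total PV = 6946.29961 + 162193.20217 = 169139.50178

£169139.50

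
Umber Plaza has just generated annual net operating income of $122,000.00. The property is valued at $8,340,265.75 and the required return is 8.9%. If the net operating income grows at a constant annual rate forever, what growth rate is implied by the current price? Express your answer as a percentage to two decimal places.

P = D₀(1+g)/(r−g) ⇒ P(r−g) = D₀(1+g) ⇒ g(P+D₀) = P·r − D₀
g = (P·r − D₀)/(P + D₀) = ($8,340,265.75×0.089 − $122,000.00) / ($8,340,265.75 + $122,000.00) = 0.073300

7.33%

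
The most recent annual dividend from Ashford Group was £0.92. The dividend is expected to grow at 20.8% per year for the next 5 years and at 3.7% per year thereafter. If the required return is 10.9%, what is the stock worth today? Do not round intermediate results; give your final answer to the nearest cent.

D_1 = 1.11136
D_2 = 1.34252
D_3 = 1.62177
D_4 = 1.95910
D_5 = 2.36659
Terminal value at year 5: TV = D_5×(1+g_2)/(r−g_2) = 2.45415/0.072 = 34.08543
P_0 = D_1/(1+r)^1 + D_2/(1+r)^2 + D_3/(1+r)^3 + D_4/(1+r)^4 + D_5/(1+r)^5 + TV/(1+r)^5
    = 1.00213 + 1.09159 + 1.18903 + 1.29518 + 1.41080 + 20.31941 = 26.30813

£26.31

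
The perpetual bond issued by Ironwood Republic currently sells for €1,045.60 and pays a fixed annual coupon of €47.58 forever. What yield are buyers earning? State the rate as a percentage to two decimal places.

P = C/r ⇒ r = C/P = €47.58/€1,045.60 = 0.045505

4.55%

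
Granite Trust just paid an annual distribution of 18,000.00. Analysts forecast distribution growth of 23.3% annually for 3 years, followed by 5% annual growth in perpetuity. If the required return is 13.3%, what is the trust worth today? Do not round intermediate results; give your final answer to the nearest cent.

D_1 = 22194.00000
D_2 = 27365.20200
D_3 = 33741.29407
Terminal value at year 3: TV = D_3×(1+g_2)/(r−g_2) = 35428.35877/0.083 = 426847.69602
P_0 = D_1/(1+r)^1 + D_2/(1+r)^2 + D_3/(1+r)^3 + TV/(1+r)^3
    = 19588.70256 + 21317.62600 + 23199.14639 + 293483.17718 = 357588.65212

357588.65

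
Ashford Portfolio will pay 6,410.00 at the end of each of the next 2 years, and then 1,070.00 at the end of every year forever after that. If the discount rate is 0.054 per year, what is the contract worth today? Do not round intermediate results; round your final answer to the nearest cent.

PV of 2-year annuity: 6,410.00 × [1 − (1+0.054)^−2] / 0.054 = 11851.60714
Perpetuity value at year 2: 1,070.00 / 0.054 = 19814.81481
PV of perpetuity: 19814.81481 / (1+0.054)^2 = 17836.46542
Total PV = 11851.60714 + 17836.46542 = 29688.07256

29688.07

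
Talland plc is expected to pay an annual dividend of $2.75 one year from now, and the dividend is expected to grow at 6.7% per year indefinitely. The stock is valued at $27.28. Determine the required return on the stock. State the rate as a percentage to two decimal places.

16.78%

P = D₁/(r − g) ⇒ r = D₁/P + g = $2.7500/$27.28 + 0.067 = 0.100806 + 0.067 = 0.167806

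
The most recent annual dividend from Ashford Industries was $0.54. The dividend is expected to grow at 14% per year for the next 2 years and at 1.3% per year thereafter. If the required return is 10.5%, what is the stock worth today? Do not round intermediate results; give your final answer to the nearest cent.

$7.46

D_1 = 0.61560
D_2 = 0.70178
Terminal value at year 2: TV = D_2×(1+g_2)/(r−g_2) = 0.71091/0.092 = 7.72725
P_0 = D_1/(1+r)^1 + D_2/(1+r)^2 + TV/(1+r)^2
    = 0.55710 + 0.57475 + 6.32850 = 7.46035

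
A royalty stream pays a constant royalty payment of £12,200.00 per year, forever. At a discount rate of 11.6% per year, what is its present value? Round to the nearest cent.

£105172.41

Level perpetuity: PV = C / r = £12,200.00 / 0.116 = £105,172.41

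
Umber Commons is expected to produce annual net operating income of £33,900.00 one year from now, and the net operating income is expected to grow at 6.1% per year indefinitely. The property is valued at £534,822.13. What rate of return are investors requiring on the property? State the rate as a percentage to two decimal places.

12.44%

P = D₁/(r − g) ⇒ r = D₁/P + g = £33,900.0000/£534,822.13 + 0.061 = 0.063386 + 0.061 = 0.124386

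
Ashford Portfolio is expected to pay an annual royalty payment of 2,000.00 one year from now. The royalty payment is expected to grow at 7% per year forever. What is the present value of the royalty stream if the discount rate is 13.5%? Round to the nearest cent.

Growing perpetuity: P = D₁ / (r − g) = 2,000.0000 / (0.135 − 0.07) = 30,769.23

30769.23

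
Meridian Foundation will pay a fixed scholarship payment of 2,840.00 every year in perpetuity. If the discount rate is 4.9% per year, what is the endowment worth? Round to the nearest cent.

Level perpetuity: PV = C / r = 2,840.00 / 0.049 = 57,959.18

57959.18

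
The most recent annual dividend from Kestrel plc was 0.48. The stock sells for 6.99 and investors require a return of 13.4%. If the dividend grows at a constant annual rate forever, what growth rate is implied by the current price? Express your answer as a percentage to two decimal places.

P = D₀(1+g)/(r−g) ⇒ P(r−g) = D₀(1+g) ⇒ g(P+D₀) = P·r − D₀
g = (P·r − D₀)/(P + D₀) = (6.99×0.134 − 0.48) / (6.99 + 0.48) = 0.061133

6.11%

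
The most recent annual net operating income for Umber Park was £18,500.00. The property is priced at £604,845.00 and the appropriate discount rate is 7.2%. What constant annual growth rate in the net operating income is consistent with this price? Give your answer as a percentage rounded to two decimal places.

P = D₀(1+g)/(r−g) ⇒ P(r−g) = D₀(1+g) ⇒ g(P+D₀) = P·r − D₀
g = (P·r − D₀)/(P + D₀) = (£604,845.00×0.072 − £18,500.00) / (£604,845.00 + £18,500.00) = 0.040185

4.02%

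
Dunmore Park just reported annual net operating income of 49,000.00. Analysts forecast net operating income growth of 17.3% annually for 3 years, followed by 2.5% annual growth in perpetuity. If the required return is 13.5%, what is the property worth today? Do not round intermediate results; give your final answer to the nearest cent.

661068.40

D_1 = 57477.00000
D_2 = 67420.52100
D_3 = 79084.27113
Terminal value at year 3: TV = D_3×(1+g_2)/(r−g_2) = 81061.37791/0.11 = 736921.61738
P_0 = D_1/(1+r)^1 + D_2/(1+r)^2 + D_3/(1+r)^3 + TV/(1+r)^3
    = 50640.52863 + 52335.98246 + 54088.20037 + 504003.68528 = 661068.39674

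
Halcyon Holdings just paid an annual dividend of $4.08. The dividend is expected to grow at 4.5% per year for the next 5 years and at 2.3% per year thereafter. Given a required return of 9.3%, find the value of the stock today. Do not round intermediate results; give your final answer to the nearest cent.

$65.50

D_1 = 4.26360
D_2 = 4.45546
D_3 = 4.65596
D_4 = 4.86548
D_5 = 5.08442
Terminal value at year 5: TV = D_5×(1+g_2)/(r−g_2) = 5.20136/0.07 = 74.30520
P_0 = D_1/(1+r)^1 + D_2/(1+r)^2 + D_3/(1+r)^3 + D_4/(1+r)^4 + D_5/(1+r)^5 + TV/(1+r)^5
    = 3.90082 + 3.72952 + 3.56573 + 3.40914 + 3.25942 + 47.63415 = 65.49878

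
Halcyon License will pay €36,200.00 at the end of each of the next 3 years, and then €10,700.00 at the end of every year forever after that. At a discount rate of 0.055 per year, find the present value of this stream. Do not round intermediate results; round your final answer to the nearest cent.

€263342.76

PV of 3-year annuity: €36,200.00 × [1 − (1+0.055)^−3] / 0.055 = 97665.18830
Perpetuity value at year 3: €10,700.00 / 0.055 = 194545.45455
PV of perpetuity: 194545.45455 / (1+0.055)^3 = 165677.56740
Total PV = 97665.18830 + 165677.56740 = 263342.75570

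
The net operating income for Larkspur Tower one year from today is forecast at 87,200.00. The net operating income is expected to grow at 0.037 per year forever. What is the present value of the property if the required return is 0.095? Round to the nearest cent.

1503448.28

Growing perpetuity: P = D₁ / (r − g) = 87,200.0000 / (0.095 − 0.037) = 1,503,448.28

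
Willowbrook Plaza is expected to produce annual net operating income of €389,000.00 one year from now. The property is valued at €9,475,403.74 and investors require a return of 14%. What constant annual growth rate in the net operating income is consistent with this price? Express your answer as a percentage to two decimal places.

9.89%

P = D₁/(r−g) ⇒ g = r − D₁/P = 0.14 − €389,000.00/€9,475,403.74 = 0.098946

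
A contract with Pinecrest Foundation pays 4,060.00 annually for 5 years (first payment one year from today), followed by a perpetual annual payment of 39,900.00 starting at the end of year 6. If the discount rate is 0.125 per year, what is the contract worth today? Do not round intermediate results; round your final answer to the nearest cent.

PV of 5-year annuity: 4,060.00 × [1 − (1+0.125)^−5] / 0.125 = 14455.90747
Perpetuity value at year 5: 39,900.00 / 0.125 = 319200.00000
PV of perpetuity: 319200.00000 / (1+0.125)^5 = 177133.32317
Total PV = 14455.90747 + 177133.32317 = 191589.23064

191589.23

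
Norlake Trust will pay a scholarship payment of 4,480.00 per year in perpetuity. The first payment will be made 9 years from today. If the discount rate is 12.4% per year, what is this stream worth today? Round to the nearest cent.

14181.62

Value at end of year 8: C / r = 4,480.00 / 0.124 = 36,129.0323
Discount to today: PV = 36,129.0323 / (1 + 0.124)^8 = 36,129.0323 / 2.547596 = 14,181.62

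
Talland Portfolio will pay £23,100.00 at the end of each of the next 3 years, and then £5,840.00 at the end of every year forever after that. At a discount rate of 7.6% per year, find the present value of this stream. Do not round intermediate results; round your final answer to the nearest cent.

£121645.81

PV of 3-year annuity: £23,100.00 × [1 − (1+0.076)^−3] / 0.076 = 59963.24115
Perpetuity value at year 3: £5,840.00 / 0.076 = 76842.10526
PV of perpetuity: 76842.10526 / (1+0.076)^3 = 61682.56724
Total PV = 59963.24115 + 61682.56724 = 121645.80839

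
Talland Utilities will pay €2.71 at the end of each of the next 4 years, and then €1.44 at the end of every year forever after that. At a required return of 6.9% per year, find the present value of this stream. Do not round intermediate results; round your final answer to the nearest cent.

PV of 4-year annuity: €2.71 × [1 − (1+0.069)^−4] / 0.069 = 9.20010
Perpetuity value at year 4: €1.44 / 0.069 = 20.86957
PV of perpetuity: 20.86957 / (1+0.069)^4 = 15.98095
Total PV = 9.20010 + 15.98095 = 25.18105

€25.18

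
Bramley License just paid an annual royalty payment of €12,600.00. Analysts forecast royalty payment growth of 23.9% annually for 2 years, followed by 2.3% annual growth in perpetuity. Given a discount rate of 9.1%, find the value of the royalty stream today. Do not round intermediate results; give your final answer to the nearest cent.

D_1 = 15611.40000
D_2 = 19342.52460
Terminal value at year 2: TV = D_2×(1+g_2)/(r−g_2) = 19787.40267/0.068 = 290991.21567
P_0 = D_1/(1+r)^1 + D_2/(1+r)^2 + TV/(1+r)^2
    = 14309.25756 + 16250.38508 + 244472.70491 = 275032.34755

€275032.35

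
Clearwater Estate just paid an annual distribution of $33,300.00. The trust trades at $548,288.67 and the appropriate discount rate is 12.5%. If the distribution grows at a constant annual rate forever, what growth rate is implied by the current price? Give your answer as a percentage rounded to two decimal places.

6.06%

P = D₀(1+g)/(r−g) ⇒ P(r−g) = D₀(1+g) ⇒ g(P+D₀) = P·r − D₀
g = (P·r − D₀)/(P + D₀) = ($548,288.67×0.125 − $33,300.00) / ($548,288.67 + $33,300.00) = 0.060586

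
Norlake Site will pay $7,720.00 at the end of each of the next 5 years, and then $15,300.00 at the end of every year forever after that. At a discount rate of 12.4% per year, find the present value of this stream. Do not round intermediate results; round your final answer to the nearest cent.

$96331.50

PV of 5-year annuity: $7,720.00 × [1 − (1+0.124)^−5] / 0.124 = 27555.30114
Perpetuity value at year 5: $15,300.00 / 0.124 = 123387.09677
PV of perpetuity: 123387.09677 / (1+0.124)^5 = 68776.20203
Total PV = 27555.30114 + 68776.20203 = 96331.50317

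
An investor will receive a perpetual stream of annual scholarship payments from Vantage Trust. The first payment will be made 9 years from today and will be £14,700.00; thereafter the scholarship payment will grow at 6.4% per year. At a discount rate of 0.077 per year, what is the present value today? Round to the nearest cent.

£624666.70

Value at end of year 8: C₁ / (r − g) = £14,700.00 / (0.077 − 0.064) = £1,130,769.2308
Discount to today: PV = £1,130,769.2308 / (1 + 0.077)^8 = £1,130,769.2308 / 1.810196 = £624,666.70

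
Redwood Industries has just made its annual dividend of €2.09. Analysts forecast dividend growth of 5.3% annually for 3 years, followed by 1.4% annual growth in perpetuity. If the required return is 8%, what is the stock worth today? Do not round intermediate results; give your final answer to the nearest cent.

€35.72

D_1 = 2.20077
D_2 = 2.31741
D_3 = 2.44023
Terminal value at year 3: TV = D_3×(1+g_2)/(r−g_2) = 2.47440/0.066 = 37.49086
P_0 = D_1/(1+r)^1 + D_2/(1+r)^2 + D_3/(1+r)^3 + TV/(1+r)^3
    = 2.03775 + 1.98681 + 1.93714 + 29.76145 = 35.72315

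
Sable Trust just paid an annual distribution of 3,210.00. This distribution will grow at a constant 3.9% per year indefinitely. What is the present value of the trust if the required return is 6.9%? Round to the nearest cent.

111173.00

D₁ = D₀ × (1 + g) = 3,210.00 × 1.039 = 3,335.1900
Growing perpetuity: P = D₁ / (r − g) = 3,335.1900 / (0.069 − 0.039) = 111,173.00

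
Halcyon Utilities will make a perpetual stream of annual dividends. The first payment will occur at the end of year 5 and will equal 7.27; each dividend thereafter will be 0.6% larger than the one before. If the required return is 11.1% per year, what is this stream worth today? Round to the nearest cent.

Value at end of year 4: C₁ / (r − g) = 7.27 / (0.111 − 0.006) = 69.2381
Discount to today: PV = 69.2381 / (1 + 0.111)^4 = 69.2381 / 1.523548 = 45.45

45.45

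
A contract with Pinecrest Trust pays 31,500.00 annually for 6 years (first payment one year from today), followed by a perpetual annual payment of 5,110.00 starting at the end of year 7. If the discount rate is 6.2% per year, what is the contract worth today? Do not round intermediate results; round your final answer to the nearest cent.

PV of 6-year annuity: 31,500.00 × [1 − (1+0.062)^−6] / 0.062 = 153927.14112
Perpetuity value at year 6: 5,110.00 / 0.062 = 82419.35484
PV of perpetuity: 82419.35484 / (1+0.062)^6 = 57448.95195
Total PV = 153927.14112 + 57448.95195 = 211376.09307

211376.09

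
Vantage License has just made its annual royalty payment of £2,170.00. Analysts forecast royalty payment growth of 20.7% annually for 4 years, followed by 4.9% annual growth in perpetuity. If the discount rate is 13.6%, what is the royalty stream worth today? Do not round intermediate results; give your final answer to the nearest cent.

£43468.77

D_1 = 2619.19000
D_2 = 3161.36233
D_3 = 3815.76433
D_4 = 4605.62755
Terminal value at year 4: TV = D_4×(1+g_2)/(r−g_2) = 4831.30330/0.087 = 55532.22183
P_0 = D_1/(1+r)^1 + D_2/(1+r)^2 + D_3/(1+r)^3 + D_4/(1+r)^4 + TV/(1+r)^4
    = 2305.62500 + 2449.72656 + 2602.83447 + 2765.51163 + 33345.07698 = 43468.77464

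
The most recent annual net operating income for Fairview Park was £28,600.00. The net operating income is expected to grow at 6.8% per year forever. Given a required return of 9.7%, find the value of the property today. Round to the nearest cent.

D₁ = D₀ × (1 + g) = £28,600.00 × 1.068 = £30,544.8000
Growing perpetuity: P = D₁ / (r − g) = £30,544.8000 / (0.097 − 0.068) = £1,053,268.97

£1053268.97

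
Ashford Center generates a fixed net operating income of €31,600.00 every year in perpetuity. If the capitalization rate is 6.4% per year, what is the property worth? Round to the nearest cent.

Level perpetuity: PV = C / r = €31,600.00 / 0.064 = €493,750.00

€493750.00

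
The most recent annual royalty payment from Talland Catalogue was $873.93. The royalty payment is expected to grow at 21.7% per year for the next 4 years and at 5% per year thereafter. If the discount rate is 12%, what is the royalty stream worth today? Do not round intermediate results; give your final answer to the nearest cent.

$22596.08

D_1 = 1063.57281
D_2 = 1294.36811
D_3 = 1575.24599
D_4 = 1917.07437
Terminal value at year 4: TV = D_4×(1+g_2)/(r−g_2) = 2012.92809/0.07 = 28756.11554
P_0 = D_1/(1+r)^1 + D_2/(1+r)^2 + D_3/(1+r)^3 + D_4/(1+r)^4 + TV/(1+r)^4
    = 949.61858 + 1031.86233 + 1121.22898 + 1218.33542 + 18275.03129 = 22596.07660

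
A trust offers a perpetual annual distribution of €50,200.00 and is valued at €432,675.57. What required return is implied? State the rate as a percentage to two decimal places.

P = C/r ⇒ r = C/P = €50,200.00/€432,675.57 = 0.116022

11.60%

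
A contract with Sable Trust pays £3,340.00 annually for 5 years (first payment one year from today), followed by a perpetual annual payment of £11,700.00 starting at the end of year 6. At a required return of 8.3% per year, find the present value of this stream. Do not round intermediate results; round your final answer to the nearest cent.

£107847.07

PV of 5-year annuity: £3,340.00 × [1 − (1+0.083)^−5] / 0.083 = 13230.87012
Perpetuity value at year 5: £11,700.00 / 0.083 = 140963.85542
PV of perpetuity: 140963.85542 / (1+0.083)^5 = 94616.19661
Total PV = 13230.87012 + 94616.19661 = 107847.06673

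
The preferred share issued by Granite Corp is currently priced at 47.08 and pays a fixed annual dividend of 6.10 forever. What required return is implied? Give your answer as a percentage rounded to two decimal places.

12.96%

P = C/r ⇒ r = C/P = 6.10/47.08 = 0.129567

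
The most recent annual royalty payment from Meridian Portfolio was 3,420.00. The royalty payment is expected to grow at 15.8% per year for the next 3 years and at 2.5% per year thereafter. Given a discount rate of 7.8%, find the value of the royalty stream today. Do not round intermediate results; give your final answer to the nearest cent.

93846.28

D_1 = 3960.36000
D_2 = 4586.09688
D_3 = 5310.70019
Terminal value at year 3: TV = D_3×(1+g_2)/(r−g_2) = 5443.46769/0.053 = 102706.93758
P_0 = D_1/(1+r)^1 + D_2/(1+r)^2 + D_3/(1+r)^3 + TV/(1+r)^3
    = 3673.80334 + 3946.44181 + 4239.31318 + 81986.71723 = 93846.27555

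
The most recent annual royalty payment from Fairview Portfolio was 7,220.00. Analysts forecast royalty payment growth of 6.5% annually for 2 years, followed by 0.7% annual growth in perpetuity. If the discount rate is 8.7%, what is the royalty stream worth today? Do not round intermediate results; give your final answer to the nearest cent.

D_1 = 7689.30000
D_2 = 8189.10450
Terminal value at year 2: TV = D_2×(1+g_2)/(r−g_2) = 8246.42823/0.08 = 103080.35289
P_0 = D_1/(1+r)^1 + D_2/(1+r)^2 + TV/(1+r)^2
    = 7073.87305 + 6930.70358 + 87240.23133 = 101244.80796

101244.81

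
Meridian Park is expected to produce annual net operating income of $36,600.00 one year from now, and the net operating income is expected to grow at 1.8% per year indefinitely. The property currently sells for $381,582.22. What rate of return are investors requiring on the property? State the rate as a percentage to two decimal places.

11.39%

P = D₁/(r − g) ⇒ r = D₁/P + g = $36,600.0000/$381,582.22 + 0.018 = 0.095916 + 0.018 = 0.113916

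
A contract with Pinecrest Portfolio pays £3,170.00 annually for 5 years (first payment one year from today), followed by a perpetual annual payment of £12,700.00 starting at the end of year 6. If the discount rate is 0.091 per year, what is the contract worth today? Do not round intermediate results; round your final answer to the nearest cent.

PV of 5-year annuity: £3,170.00 × [1 − (1+0.091)^−5] / 0.091 = 12298.26799
Perpetuity value at year 5: £12,700.00 / 0.091 = 139560.43956
PV of perpetuity: 139560.43956 / (1+0.091)^5 = 90289.77602
Total PV = 12298.26799 + 90289.77602 = 102588.04401

£102588.04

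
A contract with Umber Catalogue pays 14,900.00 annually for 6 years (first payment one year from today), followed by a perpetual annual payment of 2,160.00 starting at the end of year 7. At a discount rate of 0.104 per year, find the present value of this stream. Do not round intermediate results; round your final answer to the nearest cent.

75610.84

PV of 6-year annuity: 14,900.00 × [1 − (1+0.104)^−6] / 0.104 = 64139.71852
Perpetuity value at year 6: 2,160.00 / 0.104 = 20769.23077
PV of perpetuity: 20769.23077 / (1+0.104)^6 = 11471.12392
Total PV = 64139.71852 + 11471.12392 = 75610.84244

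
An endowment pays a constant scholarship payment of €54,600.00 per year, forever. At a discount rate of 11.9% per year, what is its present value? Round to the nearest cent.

€458823.53

Level perpetuity: PV = C / r = €54,600.00 / 0.119 = €458,823.53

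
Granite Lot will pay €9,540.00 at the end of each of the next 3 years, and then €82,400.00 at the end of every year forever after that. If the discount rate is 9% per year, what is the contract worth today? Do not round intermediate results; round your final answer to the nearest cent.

PV of 3-year annuity: €9,540.00 × [1 − (1+0.09)^−3] / 0.09 = 24148.55111
Perpetuity value at year 3: €82,400.00 / 0.09 = 915555.55556
PV of perpetuity: 915555.55556 / (1+0.09)^3 = 706976.87508
Total PV = 24148.55111 + 706976.87508 = 731125.42619

€731125.43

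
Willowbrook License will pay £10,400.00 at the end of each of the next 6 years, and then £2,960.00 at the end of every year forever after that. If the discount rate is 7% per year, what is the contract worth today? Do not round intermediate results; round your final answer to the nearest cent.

£77748.77

PV of 6-year annuity: £10,400.00 × [1 − (1+0.07)^−6] / 0.07 = 49572.01246
Perpetuity value at year 6: £2,960.00 / 0.07 = 42285.71429
PV of perpetuity: 42285.71429 / (1+0.07)^6 = 28176.75689
Total PV = 49572.01246 + 28176.75689 = 77748.76935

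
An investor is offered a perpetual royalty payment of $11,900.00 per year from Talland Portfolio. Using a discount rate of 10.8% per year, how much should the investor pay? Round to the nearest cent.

Level perpetuity: PV = C / r = $11,900.00 / 0.108 = $110,185.19

$110185.19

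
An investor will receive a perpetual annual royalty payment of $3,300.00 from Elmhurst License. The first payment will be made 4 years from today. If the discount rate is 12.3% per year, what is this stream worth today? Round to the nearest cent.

Value at end of year 3: C / r = $3,300.00 / 0.123 = $26,829.2683
Discount to today: PV = $26,829.2683 / (1 + 0.123)^3 = $26,829.2683 / 1.416248 = $18,943.91

$18943.91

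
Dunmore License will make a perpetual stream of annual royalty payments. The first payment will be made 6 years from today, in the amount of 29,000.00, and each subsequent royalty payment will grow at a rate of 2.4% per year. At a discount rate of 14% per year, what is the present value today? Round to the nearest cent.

129842.17

Value at end of year 5: C₁ / (r − g) = 29,000.00 / (0.14 − 0.024) = 250,000.0000
Discount to today: PV = 250,000.0000 / (1 + 0.14)^5 = 250,000.0000 / 1.925415 = 129,842.17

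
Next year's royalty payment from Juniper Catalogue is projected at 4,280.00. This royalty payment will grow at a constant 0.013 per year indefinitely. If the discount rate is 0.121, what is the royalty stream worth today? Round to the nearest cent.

Growing perpetuity: P = D₁ / (r − g) = 4,280.0000 / (0.121 − 0.013) = 39,629.63

39629.63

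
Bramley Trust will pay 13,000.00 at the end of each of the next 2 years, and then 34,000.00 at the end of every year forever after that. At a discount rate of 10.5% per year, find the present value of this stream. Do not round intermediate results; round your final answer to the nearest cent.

PV of 2-year annuity: 13,000.00 × [1 − (1+0.105)^−2] / 0.105 = 22411.49854
Perpetuity value at year 2: 34,000.00 / 0.105 = 323809.52381
PV of perpetuity: 323809.52381 / (1+0.105)^2 = 265194.83533
Total PV = 22411.49854 + 265194.83533 = 287606.33387

287606.33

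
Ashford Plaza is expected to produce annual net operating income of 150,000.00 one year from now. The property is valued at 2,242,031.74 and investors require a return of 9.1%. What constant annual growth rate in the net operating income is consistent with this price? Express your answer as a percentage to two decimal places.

2.41%

P = D₁/(r−g) ⇒ g = r − D₁/P = 0.091 − 150,000.00/2,242,031.74 = 0.024096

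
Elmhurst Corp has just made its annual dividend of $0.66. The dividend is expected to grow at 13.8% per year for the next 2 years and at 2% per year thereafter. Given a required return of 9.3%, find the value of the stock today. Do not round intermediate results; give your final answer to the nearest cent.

D_1 = 0.75108
D_2 = 0.85473
Terminal value at year 2: TV = D_2×(1+g_2)/(r−g_2) = 0.87182/0.073 = 11.94279
P_0 = D_1/(1+r)^1 + D_2/(1+r)^2 + TV/(1+r)^2
    = 0.68717 + 0.71546 + 9.99690 = 11.39954

$11.40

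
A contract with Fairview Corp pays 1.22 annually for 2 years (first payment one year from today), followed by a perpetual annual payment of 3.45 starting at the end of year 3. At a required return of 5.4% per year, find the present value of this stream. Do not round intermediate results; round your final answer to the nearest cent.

59.77

PV of 2-year annuity: 1.22 × [1 − (1+0.054)^−2] / 0.054 = 2.25569
Perpetuity value at year 2: 3.45 / 0.054 = 63.88889
PV of perpetuity: 63.88889 / (1+0.054)^2 = 57.51010
Total PV = 2.25569 + 57.51010 = 59.76579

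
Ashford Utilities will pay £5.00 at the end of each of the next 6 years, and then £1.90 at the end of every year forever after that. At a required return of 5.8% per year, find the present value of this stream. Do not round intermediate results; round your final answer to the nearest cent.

PV of 6-year annuity: £5.00 × [1 − (1+0.058)^−6] / 0.058 = 24.74188
Perpetuity value at year 6: £1.90 / 0.058 = 32.75862
PV of perpetuity: 32.75862 / (1+0.058)^6 = 23.35671
Total PV = 24.74188 + 23.35671 = 48.09859

£48.10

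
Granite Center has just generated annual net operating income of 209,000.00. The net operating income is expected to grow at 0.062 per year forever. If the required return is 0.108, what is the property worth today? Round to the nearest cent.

4825173.91

D₁ = D₀ × (1 + g) = 209,000.00 × 1.062 = 221,958.0000
Growing perpetuity: P = D₁ / (r − g) = 221,958.0000 / (0.108 − 0.062) = 4,825,173.91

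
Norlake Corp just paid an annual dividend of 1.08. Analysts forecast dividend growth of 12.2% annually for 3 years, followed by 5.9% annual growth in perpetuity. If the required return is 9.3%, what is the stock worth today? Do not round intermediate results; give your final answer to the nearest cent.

39.80

D_1 = 1.21176
D_2 = 1.35959
D_3 = 1.52547
Terminal value at year 3: TV = D_3×(1+g_2)/(r−g_2) = 1.61547/0.034 = 47.51376
P_0 = D_1/(1+r)^1 + D_2/(1+r)^2 + D_3/(1+r)^3 + TV/(1+r)^3
    = 1.10866 + 1.13807 + 1.16827 + 36.38806 = 39.80305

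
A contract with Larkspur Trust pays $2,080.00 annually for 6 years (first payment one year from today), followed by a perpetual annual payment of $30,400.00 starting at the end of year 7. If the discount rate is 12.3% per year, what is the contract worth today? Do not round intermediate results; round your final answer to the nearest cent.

PV of 6-year annuity: $2,080.00 × [1 − (1+0.123)^−6] / 0.123 = 8479.55752
Perpetuity value at year 6: $30,400.00 / 0.123 = 247154.47154
PV of perpetuity: 247154.47154 / (1+0.123)^6 = 123222.47698
Total PV = 8479.55752 + 123222.47698 = 131702.03450

$131702.03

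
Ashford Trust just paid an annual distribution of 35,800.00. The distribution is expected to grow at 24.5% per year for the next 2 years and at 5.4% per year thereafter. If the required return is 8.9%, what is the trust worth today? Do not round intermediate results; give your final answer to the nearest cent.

1496809.13

D_1 = 44571.00000
D_2 = 55490.89500
Terminal value at year 2: TV = D_2×(1+g_2)/(r−g_2) = 58487.40333/0.035 = 1671068.66657
P_0 = D_1/(1+r)^1 + D_2/(1+r)^2 + TV/(1+r)^2
    = 40928.37466 + 46791.39251 + 1409089.36310 = 1496809.13026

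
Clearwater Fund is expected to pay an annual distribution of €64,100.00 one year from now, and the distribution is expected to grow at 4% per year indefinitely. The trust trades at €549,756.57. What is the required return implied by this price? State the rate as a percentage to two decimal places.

15.66%

P = D₁/(r − g) ⇒ r = D₁/P + g = €64,100.0000/€549,756.57 + 0.04 = 0.116597 + 0.04 = 0.156597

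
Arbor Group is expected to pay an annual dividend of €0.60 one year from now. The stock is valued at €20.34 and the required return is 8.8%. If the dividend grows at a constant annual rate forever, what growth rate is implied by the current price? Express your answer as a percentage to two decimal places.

P = D₁/(r−g) ⇒ g = r − D₁/P = 0.088 − €0.60/€20.34 = 0.058501

5.85%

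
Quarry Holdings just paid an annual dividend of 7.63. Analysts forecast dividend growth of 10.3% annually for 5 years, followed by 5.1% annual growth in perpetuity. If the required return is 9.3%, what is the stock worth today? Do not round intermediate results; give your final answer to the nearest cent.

239.04

D_1 = 8.41589
D_2 = 9.28273
D_3 = 10.23885
D_4 = 11.29345
D_5 = 12.45667
Terminal value at year 5: TV = D_5×(1+g_2)/(r−g_2) = 13.09196/0.042 = 311.71344
P_0 = D_1/(1+r)^1 + D_2/(1+r)^2 + D_3/(1+r)^3 + D_4/(1+r)^4 + D_5/(1+r)^5 + TV/(1+r)^5
    = 7.69981 + 7.77025 + 7.84135 + 7.91309 + 7.98548 + 199.82725 = 239.03723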